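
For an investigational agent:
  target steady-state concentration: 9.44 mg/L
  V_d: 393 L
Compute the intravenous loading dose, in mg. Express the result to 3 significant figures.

3710 mg

LD = Css × Vd = 9.44 × 393 = 3710 mg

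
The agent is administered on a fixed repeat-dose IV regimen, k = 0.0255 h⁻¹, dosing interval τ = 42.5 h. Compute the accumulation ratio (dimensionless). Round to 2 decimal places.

e^(−kτ) = e^(−0.02550 × 42.5) = 0.3383
Accumulation ratio R = 1 / (1 − e^(−kτ)) = 1 / (1 − 0.3383) = 1.511

1.51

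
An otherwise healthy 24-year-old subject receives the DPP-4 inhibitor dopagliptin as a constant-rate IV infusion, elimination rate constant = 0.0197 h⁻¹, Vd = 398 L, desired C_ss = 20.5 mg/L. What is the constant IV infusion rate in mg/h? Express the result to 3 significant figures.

CL = k × Vd = 0.01970 × 398 = 7.841 L/h
At steady state, infusion rate R₀ = Css × CL = 20.5 × 7.841 = 160.7 mg/h

161 mg/h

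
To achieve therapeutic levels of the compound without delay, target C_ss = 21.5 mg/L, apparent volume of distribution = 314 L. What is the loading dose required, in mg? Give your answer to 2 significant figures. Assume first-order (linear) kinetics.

6800 mg

LD = Css × Vd = 21.5 × 314 = 6751 mg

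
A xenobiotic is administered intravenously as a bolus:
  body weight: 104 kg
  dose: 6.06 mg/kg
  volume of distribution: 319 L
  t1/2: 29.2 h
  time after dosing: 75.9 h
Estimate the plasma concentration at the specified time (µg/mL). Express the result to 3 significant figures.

0.326 µg/mL

Total dose = 6.06 × 104 = 630.2 mg
C₀ = Dose / Vd = 630.2 / 319 = 1.976 mg/L
k = ln2 / t½ = 0.693147 / 29.2 = 0.02374 h⁻¹
C = C₀ · e^(−k·t) = 1.976 × e^(−0.02374 × 75.9)
  = 1.976 × 0.1650 = 0.3260 mg/L
(0.3260 mg/L = 0.3260 µg/mL)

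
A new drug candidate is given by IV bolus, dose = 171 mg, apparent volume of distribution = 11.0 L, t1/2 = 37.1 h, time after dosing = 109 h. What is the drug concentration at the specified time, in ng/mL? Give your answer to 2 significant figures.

C₀ = Dose / Vd = 171.0 / 11.0 = 15.55 mg/L
k = ln2 / t½ = 0.693147 / 37.1 = 0.01868 h⁻¹
C = C₀ · e^(−k·t) = 15.55 × e^(−0.01868 × 109)
  = 15.55 × 0.1305 = 2.029 mg/L
Convert: 2.029 mg/L × 1000 = 2029 ng/mL

2000 ng/mL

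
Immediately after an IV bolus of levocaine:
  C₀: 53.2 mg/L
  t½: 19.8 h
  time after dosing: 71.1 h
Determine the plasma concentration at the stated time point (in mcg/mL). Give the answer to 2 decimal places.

k = ln2 / t½ = 0.693147 / 19.8 = 0.03501 h⁻¹
C = C₀ · e^(−k·t) = 53.20 × e^(−0.03501 × 71.1)
  = 53.20 × 0.08298 = 4.415 mg/L
(4.415 mg/L = 4.415 mcg/mL)

4.42 mcg/mL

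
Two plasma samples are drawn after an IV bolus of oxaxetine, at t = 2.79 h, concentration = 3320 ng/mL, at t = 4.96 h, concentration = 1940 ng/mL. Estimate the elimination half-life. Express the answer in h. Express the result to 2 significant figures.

2.8 h

k = ln(C₁/C₂) / (t₂ − t₁) = ln(3320/1940) / (4.96 − 2.79)
  = 0.5373 / 2.170 = 0.2476 h⁻¹
t½ = ln2 / k = 0.693147 / 0.2476 = 2.799 h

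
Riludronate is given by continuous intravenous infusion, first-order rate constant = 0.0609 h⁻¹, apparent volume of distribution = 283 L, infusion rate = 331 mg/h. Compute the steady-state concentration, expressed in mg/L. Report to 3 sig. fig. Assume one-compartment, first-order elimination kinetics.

CL = k × Vd = 0.06090 × 283 = 17.23 L/h
At steady state Css = R₀ / CL = 331 / 17.23 = 19.21 mg/L

19.2 mg/L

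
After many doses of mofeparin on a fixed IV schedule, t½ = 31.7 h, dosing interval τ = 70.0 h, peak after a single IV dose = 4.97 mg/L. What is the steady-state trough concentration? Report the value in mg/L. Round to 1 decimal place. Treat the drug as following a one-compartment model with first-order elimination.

1.4 mg/L

k = ln2 / t½ = 0.693147 / 31.7 = 0.02187 h⁻¹
e^(−kτ) = e^(−0.02187 × 70.0) = 0.2163
Accumulation ratio R = 1 / (1 − e^(−kτ)) = 1 / (1 − 0.2163) = 1.276
Steady-state trough = C₀ × R × e^(−kτ) = 4.97 × 1.276 × 0.2163 = 1.372 mg/L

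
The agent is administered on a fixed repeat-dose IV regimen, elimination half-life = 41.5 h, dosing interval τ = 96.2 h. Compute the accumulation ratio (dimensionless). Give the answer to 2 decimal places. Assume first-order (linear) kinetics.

1.25

k = ln2 / t½ = 0.693147 / 41.5 = 0.01670 h⁻¹
e^(−kτ) = e^(−0.01670 × 96.2) = 0.2006
Accumulation ratio R = 1 / (1 − e^(−kτ)) = 1 / (1 − 0.2006) = 1.251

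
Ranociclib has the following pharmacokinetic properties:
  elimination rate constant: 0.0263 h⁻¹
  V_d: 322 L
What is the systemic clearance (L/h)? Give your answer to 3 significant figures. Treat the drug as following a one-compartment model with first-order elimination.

CL = k × Vd = 0.0263 × 322 = 8.469 L/h

8.47 L/h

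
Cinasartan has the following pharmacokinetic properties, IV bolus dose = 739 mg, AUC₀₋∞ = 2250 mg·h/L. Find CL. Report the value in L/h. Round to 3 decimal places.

CL = Dose / AUC = 739 / 2250 = 0.3284 L/h

0.328 L/h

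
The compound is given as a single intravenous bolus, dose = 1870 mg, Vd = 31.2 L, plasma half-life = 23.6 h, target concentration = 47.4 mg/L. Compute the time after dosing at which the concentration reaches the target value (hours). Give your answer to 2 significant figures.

8.0 h

C₀ = Dose / Vd = 1870 / 31.2 = 59.94 mg/L
k = ln2 / t½ = 0.693147 / 23.6 = 0.02937 h⁻¹
t = ln(C₀ / C) / k = ln(59.94 / 47.4) / 0.02937
  = ln(1.265) / 0.02937 = 0.2351 / 0.02937 = 8.005 h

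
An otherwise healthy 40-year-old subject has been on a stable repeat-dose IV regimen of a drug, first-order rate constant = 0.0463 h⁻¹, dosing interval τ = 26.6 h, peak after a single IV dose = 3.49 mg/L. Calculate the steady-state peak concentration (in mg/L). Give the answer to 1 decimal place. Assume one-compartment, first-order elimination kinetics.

4.9 mg/L

e^(−kτ) = e^(−0.04630 × 26.6) = 0.2918
Accumulation ratio R = 1 / (1 − e^(−kτ)) = 1 / (1 − 0.2918) = 1.412
Steady-state peak = C₀ × R = 3.49 × 1.412 = 4.928 mg/L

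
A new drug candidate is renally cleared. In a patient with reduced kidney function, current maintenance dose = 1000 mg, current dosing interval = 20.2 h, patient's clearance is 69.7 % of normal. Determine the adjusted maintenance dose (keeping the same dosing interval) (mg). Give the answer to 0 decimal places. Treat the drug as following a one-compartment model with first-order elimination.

To keep the same average steady-state level, dosing rate must scale with clearance.
CL ratio = 69.7 / 100 = 0.6970
New dose (same interval) = 1000 × 0.6970 = 697.0 mg

697 mg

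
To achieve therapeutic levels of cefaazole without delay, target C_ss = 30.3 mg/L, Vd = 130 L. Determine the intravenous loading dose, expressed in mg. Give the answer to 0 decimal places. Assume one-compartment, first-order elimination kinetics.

LD = Css × Vd = 30.3 × 130 = 3939 mg

3939 mg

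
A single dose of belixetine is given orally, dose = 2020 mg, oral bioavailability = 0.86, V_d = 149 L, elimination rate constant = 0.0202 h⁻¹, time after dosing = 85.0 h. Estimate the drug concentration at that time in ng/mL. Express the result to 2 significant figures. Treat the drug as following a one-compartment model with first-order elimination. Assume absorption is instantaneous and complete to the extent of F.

2100 ng/mL

Amount reaching circulation = F × Dose = 0.86 × 2020 = 1737 mg
C₀ = F·Dose / Vd = 1737 / 149 = 11.66 mg/L
C = C₀ · e^(−k·t) = 11.66 × e^(−0.02020 × 85.0)
  = 11.66 × 0.1796 = 2.094 mg/L
Convert: 2.094 mg/L × 1000 = 2094 ng/mL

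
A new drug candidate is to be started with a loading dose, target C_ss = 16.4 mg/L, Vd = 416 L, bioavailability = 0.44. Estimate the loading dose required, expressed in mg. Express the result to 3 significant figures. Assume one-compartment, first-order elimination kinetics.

15500 mg

LD = Css × Vd / F = 16.4 × 416 / 0.44 = 15510 mg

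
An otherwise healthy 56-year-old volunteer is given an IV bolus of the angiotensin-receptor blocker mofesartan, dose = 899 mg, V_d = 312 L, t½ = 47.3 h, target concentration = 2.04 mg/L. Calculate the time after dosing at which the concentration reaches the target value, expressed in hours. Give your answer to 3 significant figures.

23.6 h

C₀ = Dose / Vd = 899.0 / 312 = 2.881 mg/L
k = ln2 / t½ = 0.693147 / 47.3 = 0.01465 h⁻¹
t = ln(C₀ / C) / k = ln(2.881 / 2.04) / 0.01465
  = ln(1.412) / 0.01465 = 0.3450 / 0.01465 = 23.55 h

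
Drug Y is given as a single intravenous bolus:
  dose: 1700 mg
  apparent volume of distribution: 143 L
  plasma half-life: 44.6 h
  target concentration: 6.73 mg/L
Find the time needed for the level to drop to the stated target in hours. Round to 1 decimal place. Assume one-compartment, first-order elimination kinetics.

36.6 h

C₀ = Dose / Vd = 1700 / 143 = 11.89 mg/L
k = ln2 / t½ = 0.693147 / 44.6 = 0.01554 h⁻¹
t = ln(C₀ / C) / k = ln(11.89 / 6.73) / 0.01554
  = ln(1.767) / 0.01554 = 0.5693 / 0.01554 = 36.63 h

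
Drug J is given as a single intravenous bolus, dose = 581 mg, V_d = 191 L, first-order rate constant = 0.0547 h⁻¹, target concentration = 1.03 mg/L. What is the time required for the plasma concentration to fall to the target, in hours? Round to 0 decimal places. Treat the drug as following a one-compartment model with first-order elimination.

20 h

C₀ = Dose / Vd = 581.0 / 191 = 3.042 mg/L
t = ln(C₀ / C) / k = ln(3.042 / 1.03) / 0.05470
  = ln(2.953) / 0.05470 = 1.083 / 0.05470 = 19.80 h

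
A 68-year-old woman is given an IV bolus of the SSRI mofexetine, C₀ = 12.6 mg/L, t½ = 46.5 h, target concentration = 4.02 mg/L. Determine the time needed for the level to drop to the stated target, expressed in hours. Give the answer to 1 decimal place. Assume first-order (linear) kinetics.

k = ln2 / t½ = 0.693147 / 46.5 = 0.01491 h⁻¹
t = ln(C₀ / C) / k = ln(12.60 / 4.02) / 0.01491
  = ln(3.134) / 0.01491 = 1.142 / 0.01491 = 76.59 h

76.6 h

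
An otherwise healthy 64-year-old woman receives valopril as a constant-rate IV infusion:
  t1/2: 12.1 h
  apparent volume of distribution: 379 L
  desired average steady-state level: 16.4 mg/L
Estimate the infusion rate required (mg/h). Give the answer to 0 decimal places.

356 mg/h

k = ln2 / t½ = 0.693147 / 12.1 = 0.05728 h⁻¹
CL = k × Vd = 0.05728 × 379 = 21.71 L/h
At steady state, infusion rate R₀ = Css × CL = 16.4 × 21.71 = 356.0 mg/h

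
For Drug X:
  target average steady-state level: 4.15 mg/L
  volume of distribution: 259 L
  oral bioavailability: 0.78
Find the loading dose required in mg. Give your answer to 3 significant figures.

LD = Css × Vd / F = 4.15 × 259 / 0.78 = 1378 mg

1380 mg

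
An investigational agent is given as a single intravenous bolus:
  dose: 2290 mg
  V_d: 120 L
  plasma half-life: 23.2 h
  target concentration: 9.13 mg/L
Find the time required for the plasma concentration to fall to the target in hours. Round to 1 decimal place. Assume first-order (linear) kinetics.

24.7 h

C₀ = Dose / Vd = 2290 / 120 = 19.08 mg/L
k = ln2 / t½ = 0.693147 / 23.2 = 0.02988 h⁻¹
t = ln(C₀ / C) / k = ln(19.08 / 9.13) / 0.02988
  = ln(2.090) / 0.02988 = 0.7372 / 0.02988 = 24.67 h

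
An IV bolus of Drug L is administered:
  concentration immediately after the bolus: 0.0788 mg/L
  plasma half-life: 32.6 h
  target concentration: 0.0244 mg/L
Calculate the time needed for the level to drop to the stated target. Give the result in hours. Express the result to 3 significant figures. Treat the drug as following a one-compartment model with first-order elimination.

k = ln2 / t½ = 0.693147 / 32.6 = 0.02126 h⁻¹
t = ln(C₀ / C) / k = ln(0.07880 / 0.0244) / 0.02126
  = ln(3.230) / 0.02126 = 1.172 / 0.02126 = 55.13 h

55.1 h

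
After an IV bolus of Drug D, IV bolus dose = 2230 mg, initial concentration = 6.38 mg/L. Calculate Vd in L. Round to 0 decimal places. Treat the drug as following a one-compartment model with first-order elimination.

Vd = Dose / C₀ = 2230 / 6.38 = 349.5 L

350 L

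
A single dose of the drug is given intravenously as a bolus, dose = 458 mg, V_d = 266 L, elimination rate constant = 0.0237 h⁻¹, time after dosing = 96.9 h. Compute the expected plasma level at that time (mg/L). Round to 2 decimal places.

0.17 mg/L

C₀ = Dose / Vd = 458.0 / 266 = 1.722 mg/L
C = C₀ · e^(−k·t) = 1.722 × e^(−0.02370 × 96.9)
  = 1.722 × 0.1006 = 0.1732 mg/L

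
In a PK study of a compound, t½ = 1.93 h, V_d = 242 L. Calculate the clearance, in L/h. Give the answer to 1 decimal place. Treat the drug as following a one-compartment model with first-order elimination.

86.9 L/h

k = ln2 / t½ = 0.693147 / 1.93 = 0.3591 h⁻¹
CL = k × Vd = 0.3591 × 242 = 86.90 L/h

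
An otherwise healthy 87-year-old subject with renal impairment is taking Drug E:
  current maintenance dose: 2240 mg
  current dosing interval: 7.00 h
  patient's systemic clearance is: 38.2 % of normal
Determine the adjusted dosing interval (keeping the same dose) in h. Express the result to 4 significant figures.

18.32 h

To keep the same average steady-state level, dosing rate must scale with clearance.
CL ratio = 38.2 / 100 = 0.3820
New interval (same dose) = 7.00 / 0.3820 = 18.32 h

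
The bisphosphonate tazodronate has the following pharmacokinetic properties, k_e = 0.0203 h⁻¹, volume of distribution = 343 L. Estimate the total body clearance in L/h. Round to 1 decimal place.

CL = k × Vd = 0.0203 × 343 = 6.963 L/h

7.0 L/h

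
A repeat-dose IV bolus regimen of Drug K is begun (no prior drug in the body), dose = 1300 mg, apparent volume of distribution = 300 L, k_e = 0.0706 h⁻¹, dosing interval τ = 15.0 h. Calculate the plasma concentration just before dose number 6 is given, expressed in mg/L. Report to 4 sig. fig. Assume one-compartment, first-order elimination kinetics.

2.289 mg/L

C₀ per dose = Dose / Vd = 1300 / 300 = 4.333 mg/L
Fraction remaining after one interval: r = e^(−kτ) = e^(−0.07060 × 15.0) = 0.3468
Before dose 6, 5 doses have been given (aged 1τ, 2τ, 3τ, 4τ, 5τ).
C_trough = C₀ × (r + r² + … + r^5) = C₀ × r(1−r^5)/(1−r)
        = 4.333 × 0.3468 × (1 − 0.005016) / (1 − 0.3468) = 2.289 mg/L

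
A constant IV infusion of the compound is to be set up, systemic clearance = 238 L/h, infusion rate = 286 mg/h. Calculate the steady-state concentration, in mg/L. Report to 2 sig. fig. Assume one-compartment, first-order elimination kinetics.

1.2 mg/L

At steady state Css = R₀ / CL = 286 / 238.0 = 1.202 mg/L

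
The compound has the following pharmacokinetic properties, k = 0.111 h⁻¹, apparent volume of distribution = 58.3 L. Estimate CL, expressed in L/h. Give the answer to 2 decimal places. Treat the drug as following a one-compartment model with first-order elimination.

6.47 L/h

CL = k × Vd = 0.111 × 58.3 = 6.471 L/h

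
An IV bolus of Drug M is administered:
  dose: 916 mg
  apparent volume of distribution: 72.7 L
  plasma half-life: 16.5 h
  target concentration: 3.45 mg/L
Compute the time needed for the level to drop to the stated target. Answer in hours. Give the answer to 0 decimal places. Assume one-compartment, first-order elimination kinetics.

C₀ = Dose / Vd = 916.0 / 72.7 = 12.60 mg/L
k = ln2 / t½ = 0.693147 / 16.5 = 0.04201 h⁻¹
t = ln(C₀ / C) / k = ln(12.60 / 3.45) / 0.04201
  = ln(3.652) / 0.04201 = 1.295 / 0.04201 = 30.83 h

31 h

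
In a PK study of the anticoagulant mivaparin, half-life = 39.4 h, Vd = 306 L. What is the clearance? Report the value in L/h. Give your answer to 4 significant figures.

k = ln2 / t½ = 0.693147 / 39.4 = 0.01759 h⁻¹
CL = k × Vd = 0.01759 × 306 = 5.383 L/h

5.383 L/h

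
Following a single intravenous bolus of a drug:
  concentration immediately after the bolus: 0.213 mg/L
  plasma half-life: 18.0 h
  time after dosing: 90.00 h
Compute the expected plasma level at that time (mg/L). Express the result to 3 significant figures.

0.00666 mg/L

k = ln2 / t½ = 0.693147 / 18.0 = 0.03851 h⁻¹
t / t½ = 90.00 / 18.0 = 5 half-lives
C = C₀ × (1/2)^5 = 0.2130 × 0.03125 = 0.006656 mg/L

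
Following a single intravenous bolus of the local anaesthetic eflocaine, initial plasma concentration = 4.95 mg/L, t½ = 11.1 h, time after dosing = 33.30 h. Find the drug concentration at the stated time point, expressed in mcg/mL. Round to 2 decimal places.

0.62 mcg/mL

k = ln2 / t½ = 0.693147 / 11.1 = 0.06245 h⁻¹
t / t½ = 33.30 / 11.1 = 3 half-lives
C = C₀ × (1/2)^3 = 4.950 × 0.1250 = 0.6188 mg/L
(0.6188 mg/L = 0.6188 mcg/mL)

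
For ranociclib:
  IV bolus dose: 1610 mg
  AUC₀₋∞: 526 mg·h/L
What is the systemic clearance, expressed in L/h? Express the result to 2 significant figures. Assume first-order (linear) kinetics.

CL = Dose / AUC = 1610 / 526 = 3.061 L/h

3.1 L/h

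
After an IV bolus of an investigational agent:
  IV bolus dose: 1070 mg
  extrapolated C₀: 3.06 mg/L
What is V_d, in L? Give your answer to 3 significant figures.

Vd = Dose / C₀ = 1070 / 3.06 = 349.7 L

350 L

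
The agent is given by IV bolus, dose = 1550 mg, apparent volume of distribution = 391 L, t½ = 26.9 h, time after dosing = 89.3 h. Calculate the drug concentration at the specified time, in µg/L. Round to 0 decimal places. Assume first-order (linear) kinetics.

397 µg/L

C₀ = Dose / Vd = 1550 / 391 = 3.964 mg/L
k = ln2 / t½ = 0.693147 / 26.9 = 0.02577 h⁻¹
C = C₀ · e^(−k·t) = 3.964 × e^(−0.02577 × 89.3)
  = 3.964 × 0.1001 = 0.3968 mg/L
Convert: 0.3968 mg/L × 1000 = 396.8 µg/L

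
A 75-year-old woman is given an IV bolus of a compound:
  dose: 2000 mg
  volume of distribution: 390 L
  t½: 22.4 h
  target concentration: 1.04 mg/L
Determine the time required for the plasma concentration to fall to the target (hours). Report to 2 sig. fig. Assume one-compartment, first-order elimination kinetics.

C₀ = Dose / Vd = 2000 / 390 = 5.128 mg/L
k = ln2 / t½ = 0.693147 / 22.4 = 0.03094 h⁻¹
t = ln(C₀ / C) / k = ln(5.128 / 1.04) / 0.03094
  = ln(4.931) / 0.03094 = 1.596 / 0.03094 = 51.58 h

52 h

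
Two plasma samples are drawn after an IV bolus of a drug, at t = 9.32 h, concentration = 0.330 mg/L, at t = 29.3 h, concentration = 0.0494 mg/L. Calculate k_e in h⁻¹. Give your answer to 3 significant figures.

k = ln(C₁/C₂) / (t₂ − t₁) = ln(0.330/0.0494) / (29.3 − 9.32)
  = 1.899 / 19.98 = 0.09505 h⁻¹

0.0951 h⁻¹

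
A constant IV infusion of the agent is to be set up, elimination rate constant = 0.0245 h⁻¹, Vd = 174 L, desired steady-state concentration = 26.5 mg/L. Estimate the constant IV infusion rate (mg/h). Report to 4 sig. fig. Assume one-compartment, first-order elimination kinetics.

113.0 mg/h

CL = k × Vd = 0.02450 × 174 = 4.263 L/h
At steady state, infusion rate R₀ = Css × CL = 26.5 × 4.263 = 113.0 mg/h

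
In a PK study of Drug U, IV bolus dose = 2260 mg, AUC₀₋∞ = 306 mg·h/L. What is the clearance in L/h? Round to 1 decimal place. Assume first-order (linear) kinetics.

7.4 L/h

CL = Dose / AUC = 2260 / 306 = 7.386 L/h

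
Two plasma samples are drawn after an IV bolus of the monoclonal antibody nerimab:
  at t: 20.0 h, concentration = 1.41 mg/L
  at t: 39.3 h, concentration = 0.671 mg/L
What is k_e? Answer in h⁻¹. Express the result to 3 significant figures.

k = ln(C₁/C₂) / (t₂ − t₁) = ln(1.41/0.671) / (39.3 − 20.0)
  = 0.7426 / 19.30 = 0.03848 h⁻¹

0.0385 h⁻¹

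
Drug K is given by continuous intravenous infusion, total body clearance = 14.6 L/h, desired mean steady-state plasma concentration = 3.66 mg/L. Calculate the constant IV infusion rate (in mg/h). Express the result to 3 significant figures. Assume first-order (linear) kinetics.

53.4 mg/h

At steady state, infusion rate R₀ = Css × CL = 3.66 × 14.60 = 53.44 mg/h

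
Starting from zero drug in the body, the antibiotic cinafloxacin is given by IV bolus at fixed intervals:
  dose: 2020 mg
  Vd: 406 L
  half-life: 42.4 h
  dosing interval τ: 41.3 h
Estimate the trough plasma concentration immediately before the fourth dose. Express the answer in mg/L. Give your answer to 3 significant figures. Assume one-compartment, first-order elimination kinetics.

4.48 mg/L

C₀ per dose = Dose / Vd = 2020 / 406 = 4.975 mg/L
k = ln2 / t½ = 0.693147 / 42.4 = 0.01635 h⁻¹
Fraction remaining after one interval: r = e^(−kτ) = e^(−0.01635 × 41.3) = 0.5090
Before dose 4, 3 doses have been given (aged 1τ, 2τ, 3τ).
C_trough = C₀ × (r + r² + … + r^3) = C₀ × r(1−r^3)/(1−r)
        = 4.975 × 0.5090 × (1 − 0.1319) / (1 − 0.5090) = 4.477 mg/L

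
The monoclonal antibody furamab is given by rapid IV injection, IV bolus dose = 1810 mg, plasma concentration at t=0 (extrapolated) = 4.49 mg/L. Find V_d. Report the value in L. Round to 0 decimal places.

403 L

Vd = Dose / C₀ = 1810 / 4.49 = 403.1 L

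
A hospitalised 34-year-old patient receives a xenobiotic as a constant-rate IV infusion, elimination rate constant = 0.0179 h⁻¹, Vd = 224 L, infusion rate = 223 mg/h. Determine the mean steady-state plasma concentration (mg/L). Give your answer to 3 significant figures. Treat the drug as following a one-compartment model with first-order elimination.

55.6 mg/L

CL = k × Vd = 0.01790 × 224 = 4.010 L/h
At steady state Css = R₀ / CL = 223 / 4.010 = 55.61 mg/L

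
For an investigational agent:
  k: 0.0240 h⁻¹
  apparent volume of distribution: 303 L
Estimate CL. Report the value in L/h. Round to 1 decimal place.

CL = k × Vd = 0.0240 × 303 = 7.272 L/h

7.3 L/h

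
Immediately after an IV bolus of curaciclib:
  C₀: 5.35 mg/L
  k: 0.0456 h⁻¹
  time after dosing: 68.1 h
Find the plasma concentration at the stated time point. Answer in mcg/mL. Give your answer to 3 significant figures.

C = C₀ · e^(−k·t) = 5.350 × e^(−0.04560 × 68.1)
  = 5.350 × 0.04481 = 0.2397 mg/L
(0.2397 mg/L = 0.2397 mcg/mL)

0.240 mcg/mL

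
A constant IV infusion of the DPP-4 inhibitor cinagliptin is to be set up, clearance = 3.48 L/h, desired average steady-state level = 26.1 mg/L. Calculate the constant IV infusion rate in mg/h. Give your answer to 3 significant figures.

90.8 mg/h

At steady state, infusion rate R₀ = Css × CL = 26.1 × 3.480 = 90.83 mg/h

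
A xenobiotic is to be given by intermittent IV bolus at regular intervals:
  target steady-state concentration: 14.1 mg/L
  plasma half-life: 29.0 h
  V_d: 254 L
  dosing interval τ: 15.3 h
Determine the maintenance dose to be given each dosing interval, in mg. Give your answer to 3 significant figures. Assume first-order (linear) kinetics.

k = ln2 / t½ = 0.693147 / 29.0 = 0.02390 h⁻¹
CL = k × Vd = 0.02390 × 254 = 6.071 L/h
At steady state, Dose/τ = Css × CL.
Dose = Css × CL × τ = 14.1 × 6.071 × 15.3 = 1310 mg

1310 mg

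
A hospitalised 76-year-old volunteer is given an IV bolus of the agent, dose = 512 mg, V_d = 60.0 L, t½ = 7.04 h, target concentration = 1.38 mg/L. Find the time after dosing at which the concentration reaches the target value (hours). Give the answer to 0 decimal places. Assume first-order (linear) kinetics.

C₀ = Dose / Vd = 512.0 / 60.0 = 8.533 mg/L
k = ln2 / t½ = 0.693147 / 7.04 = 0.09846 h⁻¹
t = ln(C₀ / C) / k = ln(8.533 / 1.38) / 0.09846
  = ln(6.183) / 0.09846 = 1.822 / 0.09846 = 18.50 h

19 h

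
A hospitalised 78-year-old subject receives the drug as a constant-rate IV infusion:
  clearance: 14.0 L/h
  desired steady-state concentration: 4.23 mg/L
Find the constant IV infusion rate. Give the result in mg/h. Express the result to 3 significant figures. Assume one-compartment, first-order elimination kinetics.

At steady state, infusion rate R₀ = Css × CL = 4.23 × 14.00 = 59.22 mg/h

59.2 mg/h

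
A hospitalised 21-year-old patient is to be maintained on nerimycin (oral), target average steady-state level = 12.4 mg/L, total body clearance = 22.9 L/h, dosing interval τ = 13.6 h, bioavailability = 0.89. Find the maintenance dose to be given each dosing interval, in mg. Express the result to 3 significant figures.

At steady state, F × (Dose/τ) = Css × CL.
Dose = Css × CL × τ / F = 12.4 × 22.90 × 13.6 / 0.89 = 4339 mg

4340 mg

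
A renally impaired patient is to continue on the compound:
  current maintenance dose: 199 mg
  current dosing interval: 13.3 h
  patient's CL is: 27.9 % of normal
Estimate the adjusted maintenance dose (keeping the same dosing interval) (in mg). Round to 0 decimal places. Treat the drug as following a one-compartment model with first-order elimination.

56 mg

To keep the same average steady-state level, dosing rate must scale with clearance.
CL ratio = 27.9 / 100 = 0.2790
New dose (same interval) = 199 × 0.2790 = 55.52 mg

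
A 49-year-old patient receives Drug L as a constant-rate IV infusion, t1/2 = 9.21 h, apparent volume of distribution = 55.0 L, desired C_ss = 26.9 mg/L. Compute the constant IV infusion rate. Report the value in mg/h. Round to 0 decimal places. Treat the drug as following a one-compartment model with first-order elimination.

k = ln2 / t½ = 0.693147 / 9.21 = 0.07526 h⁻¹
CL = k × Vd = 0.07526 × 55.0 = 4.139 L/h
At steady state, infusion rate R₀ = Css × CL = 26.9 × 4.139 = 111.3 mg/h

111 mg/h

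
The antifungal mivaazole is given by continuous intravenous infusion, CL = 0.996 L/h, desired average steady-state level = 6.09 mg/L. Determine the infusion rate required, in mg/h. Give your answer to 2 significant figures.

6.1 mg/h

At steady state, infusion rate R₀ = Css × CL = 6.09 × 0.9960 = 6.066 mg/h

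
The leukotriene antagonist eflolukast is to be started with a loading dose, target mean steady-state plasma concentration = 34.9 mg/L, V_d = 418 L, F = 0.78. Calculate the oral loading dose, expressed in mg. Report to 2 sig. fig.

19000 mg

LD = Css × Vd / F = 34.9 × 418 / 0.78 = 18700 mg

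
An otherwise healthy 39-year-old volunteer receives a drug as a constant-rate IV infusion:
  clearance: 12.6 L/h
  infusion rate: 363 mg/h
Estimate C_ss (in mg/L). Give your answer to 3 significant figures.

28.8 mg/L

At steady state Css = R₀ / CL = 363 / 12.60 = 28.81 mg/L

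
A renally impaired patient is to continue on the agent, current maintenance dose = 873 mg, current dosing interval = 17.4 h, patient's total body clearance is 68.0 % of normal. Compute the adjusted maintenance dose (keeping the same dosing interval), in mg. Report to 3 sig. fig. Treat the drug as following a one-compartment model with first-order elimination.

To keep the same average steady-state level, dosing rate must scale with clearance.
CL ratio = 68.0 / 100 = 0.6800
New dose (same interval) = 873 × 0.6800 = 593.6 mg

594 mg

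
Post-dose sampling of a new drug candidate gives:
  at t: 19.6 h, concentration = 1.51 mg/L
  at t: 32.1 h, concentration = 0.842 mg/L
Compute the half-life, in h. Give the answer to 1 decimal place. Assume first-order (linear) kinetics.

14.8 h

k = ln(C₁/C₂) / (t₂ − t₁) = ln(1.51/0.842) / (32.1 − 19.6)
  = 0.5841 / 12.50 = 0.04673 h⁻¹
t½ = ln2 / k = 0.693147 / 0.04673 = 14.83 h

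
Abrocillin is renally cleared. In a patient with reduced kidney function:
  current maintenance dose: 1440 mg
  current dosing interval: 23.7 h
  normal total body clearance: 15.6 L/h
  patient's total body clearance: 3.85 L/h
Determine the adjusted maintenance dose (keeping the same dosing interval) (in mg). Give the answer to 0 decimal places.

To keep the same average steady-state level, dosing rate must scale with clearance.
CL ratio = 3.85 / 15.6 = 0.2468
New dose (same interval) = 1440 × 0.2468 = 355.4 mg

355 mg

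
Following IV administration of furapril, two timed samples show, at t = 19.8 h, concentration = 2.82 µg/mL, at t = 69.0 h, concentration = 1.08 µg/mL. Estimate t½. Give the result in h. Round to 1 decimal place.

k = ln(C₁/C₂) / (t₂ − t₁) = ln(2.82/1.08) / (69.0 − 19.8)
  = 0.9598 / 49.20 = 0.01951 h⁻¹
t½ = ln2 / k = 0.693147 / 0.01951 = 35.53 h

35.5 h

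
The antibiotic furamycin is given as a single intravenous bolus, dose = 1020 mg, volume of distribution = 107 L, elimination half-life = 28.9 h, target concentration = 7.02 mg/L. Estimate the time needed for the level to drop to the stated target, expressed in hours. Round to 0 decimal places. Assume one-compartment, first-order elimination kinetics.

13 h

C₀ = Dose / Vd = 1020 / 107 = 9.533 mg/L
k = ln2 / t½ = 0.693147 / 28.9 = 0.02398 h⁻¹
t = ln(C₀ / C) / k = ln(9.533 / 7.02) / 0.02398
  = ln(1.358) / 0.02398 = 0.3060 / 0.02398 = 12.76 h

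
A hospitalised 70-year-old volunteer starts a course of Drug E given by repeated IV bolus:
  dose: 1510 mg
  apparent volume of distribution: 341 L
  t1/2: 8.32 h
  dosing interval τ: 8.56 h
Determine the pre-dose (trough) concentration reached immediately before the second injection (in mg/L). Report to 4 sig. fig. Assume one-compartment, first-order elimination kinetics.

2.170 mg/L

C₀ per dose = Dose / Vd = 1510 / 341 = 4.428 mg/L
k = ln2 / t½ = 0.693147 / 8.32 = 0.08331 h⁻¹
Fraction remaining after one interval: r = e^(−kτ) = e^(−0.08331 × 8.56) = 0.4901
Before dose 2, 1 dose has been given (aged 1τ).
C_trough = C₀ × r = 4.428 × 0.4901 = 2.170 mg/L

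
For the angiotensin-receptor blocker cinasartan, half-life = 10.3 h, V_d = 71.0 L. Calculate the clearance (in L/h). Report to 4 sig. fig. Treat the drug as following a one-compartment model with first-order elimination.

4.778 L/h

k = ln2 / t½ = 0.693147 / 10.3 = 0.06730 h⁻¹
CL = k × Vd = 0.06730 × 71.0 = 4.778 L/h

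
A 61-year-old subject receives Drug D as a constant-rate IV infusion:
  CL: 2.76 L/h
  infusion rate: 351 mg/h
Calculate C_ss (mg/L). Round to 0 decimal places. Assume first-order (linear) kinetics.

127 mg/L

At steady state Css = R₀ / CL = 351 / 2.760 = 127.2 mg/L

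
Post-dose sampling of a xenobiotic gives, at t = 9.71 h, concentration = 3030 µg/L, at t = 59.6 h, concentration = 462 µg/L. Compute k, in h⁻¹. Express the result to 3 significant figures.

k = ln(C₁/C₂) / (t₂ − t₁) = ln(3030/462) / (59.6 − 9.71)
  = 1.881 / 49.89 = 0.03770 h⁻¹

0.0377 h⁻¹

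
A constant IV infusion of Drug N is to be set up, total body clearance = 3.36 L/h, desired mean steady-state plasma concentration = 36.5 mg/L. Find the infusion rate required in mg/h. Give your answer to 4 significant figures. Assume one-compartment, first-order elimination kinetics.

122.6 mg/h

At steady state, infusion rate R₀ = Css × CL = 36.5 × 3.360 = 122.6 mg/h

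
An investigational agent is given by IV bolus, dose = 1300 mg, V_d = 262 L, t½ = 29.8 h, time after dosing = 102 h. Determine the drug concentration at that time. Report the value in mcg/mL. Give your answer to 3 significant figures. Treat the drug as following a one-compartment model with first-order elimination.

C₀ = Dose / Vd = 1300 / 262 = 4.962 mg/L
k = ln2 / t½ = 0.693147 / 29.8 = 0.02326 h⁻¹
C = C₀ · e^(−k·t) = 4.962 × e^(−0.02326 × 102)
  = 4.962 × 0.09325 = 0.4627 mg/L
(0.4627 mg/L = 0.4627 mcg/mL)

0.463 mcg/mL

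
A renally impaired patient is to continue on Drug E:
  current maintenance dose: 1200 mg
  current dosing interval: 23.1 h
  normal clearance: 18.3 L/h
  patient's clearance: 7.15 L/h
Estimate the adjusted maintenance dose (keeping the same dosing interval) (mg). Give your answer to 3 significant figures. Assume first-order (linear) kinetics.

469 mg

To keep the same average steady-state level, dosing rate must scale with clearance.
CL ratio = 7.15 / 18.3 = 0.3907
New dose (same interval) = 1200 × 0.3907 = 468.8 mg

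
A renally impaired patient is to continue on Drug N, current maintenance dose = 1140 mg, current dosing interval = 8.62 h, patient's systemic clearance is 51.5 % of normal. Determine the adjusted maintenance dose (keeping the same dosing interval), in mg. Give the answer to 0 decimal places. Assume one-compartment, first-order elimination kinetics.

To keep the same average steady-state level, dosing rate must scale with clearance.
CL ratio = 51.5 / 100 = 0.5150
New dose (same interval) = 1140 × 0.5150 = 587.1 mg

587 mg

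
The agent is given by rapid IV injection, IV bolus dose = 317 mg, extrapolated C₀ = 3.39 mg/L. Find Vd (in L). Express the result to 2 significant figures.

Vd = Dose / C₀ = 317.0 / 3.39 = 93.51 L

94 L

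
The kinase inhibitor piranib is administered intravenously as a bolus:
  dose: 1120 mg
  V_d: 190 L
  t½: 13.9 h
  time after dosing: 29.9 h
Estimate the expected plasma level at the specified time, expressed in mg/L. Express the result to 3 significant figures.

C₀ = Dose / Vd = 1120 / 190 = 5.895 mg/L
k = ln2 / t½ = 0.693147 / 13.9 = 0.04987 h⁻¹
C = C₀ · e^(−k·t) = 5.895 × e^(−0.04987 × 29.9)
  = 5.895 × 0.2251 = 1.327 mg/L

1.33 mg/L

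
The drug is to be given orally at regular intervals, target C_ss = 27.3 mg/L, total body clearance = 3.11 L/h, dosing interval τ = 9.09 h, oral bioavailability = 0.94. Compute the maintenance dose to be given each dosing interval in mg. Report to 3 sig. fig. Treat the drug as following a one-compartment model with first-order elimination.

821 mg

At steady state, F × (Dose/τ) = Css × CL.
Dose = Css × CL × τ / F = 27.3 × 3.110 × 9.09 / 0.94 = 821.0 mg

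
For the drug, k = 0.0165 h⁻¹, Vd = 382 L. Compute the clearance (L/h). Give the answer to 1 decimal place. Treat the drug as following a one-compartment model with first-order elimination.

6.3 L/h

CL = k × Vd = 0.0165 × 382 = 6.303 L/h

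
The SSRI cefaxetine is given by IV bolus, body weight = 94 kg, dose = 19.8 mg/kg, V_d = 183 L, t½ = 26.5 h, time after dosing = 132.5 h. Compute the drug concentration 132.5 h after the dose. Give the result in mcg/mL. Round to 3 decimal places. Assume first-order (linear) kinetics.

0.318 mcg/mL

Total dose = 19.8 × 94 = 1861 mg
C₀ = Dose / Vd = 1861 / 183 = 10.17 mg/L
k = ln2 / t½ = 0.693147 / 26.5 = 0.02616 h⁻¹
t / t½ = 132.5 / 26.5 = 5 half-lives
C = C₀ × (1/2)^5 = 10.17 × 0.03125 = 0.3178 mg/L
(0.3178 mg/L = 0.3178 mcg/mL)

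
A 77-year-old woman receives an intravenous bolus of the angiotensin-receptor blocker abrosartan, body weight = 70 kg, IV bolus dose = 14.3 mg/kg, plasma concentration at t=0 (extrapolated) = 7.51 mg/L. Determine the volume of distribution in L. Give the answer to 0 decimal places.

133 L

Dose = 14.3 × 70 = 1001 mg
Vd = Dose / C₀ = 1001 / 7.51 = 133.3 L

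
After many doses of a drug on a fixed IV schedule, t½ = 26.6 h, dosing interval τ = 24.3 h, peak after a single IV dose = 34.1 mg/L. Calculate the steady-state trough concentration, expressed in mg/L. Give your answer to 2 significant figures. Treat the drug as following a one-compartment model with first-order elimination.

39 mg/L

k = ln2 / t½ = 0.693147 / 26.6 = 0.02606 h⁻¹
e^(−kτ) = e^(−0.02606 × 24.3) = 0.5309
Accumulation ratio R = 1 / (1 − e^(−kτ)) = 1 / (1 − 0.5309) = 2.132
Steady-state trough = C₀ × R × e^(−kτ) = 34.1 × 2.132 × 0.5309 = 38.60 mg/L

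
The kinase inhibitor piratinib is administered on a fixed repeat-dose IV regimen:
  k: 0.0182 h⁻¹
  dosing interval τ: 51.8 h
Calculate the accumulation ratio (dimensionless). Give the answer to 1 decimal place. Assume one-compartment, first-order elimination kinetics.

1.6

e^(−kτ) = e^(−0.01820 × 51.8) = 0.3896
Accumulation ratio R = 1 / (1 − e^(−kτ)) = 1 / (1 − 0.3896) = 1.638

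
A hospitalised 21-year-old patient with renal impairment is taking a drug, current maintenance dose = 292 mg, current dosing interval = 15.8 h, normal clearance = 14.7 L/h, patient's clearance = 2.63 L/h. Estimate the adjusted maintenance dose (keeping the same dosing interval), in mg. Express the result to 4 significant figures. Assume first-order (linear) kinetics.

To keep the same average steady-state level, dosing rate must scale with clearance.
CL ratio = 2.63 / 14.7 = 0.1789
New dose (same interval) = 292 × 0.1789 = 52.24 mg

52.24 mg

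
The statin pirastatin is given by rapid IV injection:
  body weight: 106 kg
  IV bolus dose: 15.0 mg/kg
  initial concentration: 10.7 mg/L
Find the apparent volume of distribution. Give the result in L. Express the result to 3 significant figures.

149 L

Dose = 15.0 × 106 = 1590 mg
Vd = Dose / C₀ = 1590 / 10.7 = 148.6 L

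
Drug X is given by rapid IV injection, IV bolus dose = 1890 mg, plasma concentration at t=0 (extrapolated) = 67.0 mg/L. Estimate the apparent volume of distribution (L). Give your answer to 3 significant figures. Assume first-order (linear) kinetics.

28.2 L

Vd = Dose / C₀ = 1890 / 67.0 = 28.21 L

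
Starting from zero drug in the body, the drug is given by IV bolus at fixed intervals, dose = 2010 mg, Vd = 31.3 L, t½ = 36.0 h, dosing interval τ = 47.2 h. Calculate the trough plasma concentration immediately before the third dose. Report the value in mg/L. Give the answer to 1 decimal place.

C₀ per dose = Dose / Vd = 2010 / 31.3 = 64.22 mg/L
k = ln2 / t½ = 0.693147 / 36.0 = 0.01925 h⁻¹
Fraction remaining after one interval: r = e^(−kτ) = e^(−0.01925 × 47.2) = 0.4031
Before dose 3, 2 doses have been given (aged 1τ, 2τ).
C_trough = C₀ × (r + r²) = 64.22 × (0.4031 + 0.1625) = 36.32 mg/L

36.3 mg/L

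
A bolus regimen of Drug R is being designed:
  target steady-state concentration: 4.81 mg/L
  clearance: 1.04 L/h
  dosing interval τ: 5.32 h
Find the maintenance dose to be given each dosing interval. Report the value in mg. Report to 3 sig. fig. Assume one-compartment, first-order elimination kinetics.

At steady state, Dose/τ = Css × CL.
Dose = Css × CL × τ = 4.81 × 1.040 × 5.32 = 26.61 mg

26.6 mg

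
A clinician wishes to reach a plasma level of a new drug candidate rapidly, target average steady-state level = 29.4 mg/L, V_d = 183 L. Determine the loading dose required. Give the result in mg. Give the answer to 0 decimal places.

5380 mg

LD = Css × Vd = 29.4 × 183 = 5380 mg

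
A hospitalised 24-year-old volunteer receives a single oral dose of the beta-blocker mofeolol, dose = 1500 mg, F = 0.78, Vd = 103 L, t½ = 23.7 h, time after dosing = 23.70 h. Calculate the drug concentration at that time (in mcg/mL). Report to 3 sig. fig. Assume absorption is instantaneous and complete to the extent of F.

5.68 mcg/mL

Amount reaching circulation = F × Dose = 0.78 × 1500 = 1170 mg
C₀ = F·Dose / Vd = 1170 / 103 = 11.36 mg/L
k = ln2 / t½ = 0.693147 / 23.7 = 0.02925 h⁻¹
t / t½ = 23.70 / 23.7 = 1 half-lives
C = C₀ × (1/2)^1 = 11.36 × 0.5000 = 5.680 mg/L
(5.680 mg/L = 5.680 mcg/mL)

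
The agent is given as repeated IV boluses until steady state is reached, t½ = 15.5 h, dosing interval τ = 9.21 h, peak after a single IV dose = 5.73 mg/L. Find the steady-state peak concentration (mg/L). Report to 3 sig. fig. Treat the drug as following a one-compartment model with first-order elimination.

17.0 mg/L

k = ln2 / t½ = 0.693147 / 15.5 = 0.04472 h⁻¹
e^(−kτ) = e^(−0.04472 × 9.21) = 0.6624
Accumulation ratio R = 1 / (1 − e^(−kτ)) = 1 / (1 − 0.6624) = 2.962
Steady-state peak = C₀ × R = 5.73 × 2.962 = 16.97 mg/L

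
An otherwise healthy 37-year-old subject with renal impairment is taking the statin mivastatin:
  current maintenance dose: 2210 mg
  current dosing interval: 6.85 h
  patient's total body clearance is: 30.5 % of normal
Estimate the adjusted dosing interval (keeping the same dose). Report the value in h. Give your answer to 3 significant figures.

22.5 h

To keep the same average steady-state level, dosing rate must scale with clearance.
CL ratio = 30.5 / 100 = 0.3050
New interval (same dose) = 6.85 / 0.3050 = 22.46 h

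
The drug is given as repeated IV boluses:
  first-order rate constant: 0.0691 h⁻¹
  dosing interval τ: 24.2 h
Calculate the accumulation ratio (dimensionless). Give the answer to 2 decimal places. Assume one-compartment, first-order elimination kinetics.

e^(−kτ) = e^(−0.06910 × 24.2) = 0.1878
Accumulation ratio R = 1 / (1 − e^(−kτ)) = 1 / (1 − 0.1878) = 1.231

1.23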